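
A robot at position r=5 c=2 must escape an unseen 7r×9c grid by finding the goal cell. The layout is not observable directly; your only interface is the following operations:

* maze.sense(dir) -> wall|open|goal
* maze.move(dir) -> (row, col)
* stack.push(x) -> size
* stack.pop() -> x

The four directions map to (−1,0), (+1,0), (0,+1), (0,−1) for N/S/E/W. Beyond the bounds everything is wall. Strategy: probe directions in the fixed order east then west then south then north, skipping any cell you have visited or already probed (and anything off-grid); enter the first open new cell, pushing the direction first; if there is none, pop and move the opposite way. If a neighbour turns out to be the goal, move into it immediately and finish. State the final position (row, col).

-> sense(dir→east)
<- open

-> push(x→east)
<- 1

-> move(dir→east)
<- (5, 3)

-> sense(dir→east)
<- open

-> push(x→east)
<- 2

-> move(dir→east)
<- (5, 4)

-> sense(dir→east)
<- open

-> push(x→east)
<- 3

-> move(dir→east)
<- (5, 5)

-> sense(dir→east)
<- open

-> push(x→east)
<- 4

-> move(dir→east)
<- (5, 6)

-> sense(dir→east)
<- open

-> push(x→east)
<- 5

-> move(dir→east)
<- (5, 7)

-> sense(dir→east)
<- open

-> push(x→east)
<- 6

-> move(dir→east)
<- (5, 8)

-> sense(dir→south)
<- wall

-> sense(dir→north)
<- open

-> push(x→north)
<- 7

-> move(dir→north)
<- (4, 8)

-> sense(dir→west)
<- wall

-> sense(dir→north)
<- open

-> push(x→north)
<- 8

-> move(dir→north)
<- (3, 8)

-> sense(dir→west)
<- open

-> push(x→west)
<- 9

-> move(dir→west)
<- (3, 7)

-> sense(dir→west)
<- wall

-> sense(dir→north)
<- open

-> push(x→north)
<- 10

-> move(dir→north)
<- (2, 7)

-> sense(dir→east)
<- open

-> push(x→east)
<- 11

-> move(dir→east)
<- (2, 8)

-> sense(dir→north)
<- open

-> push(x→north)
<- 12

-> move(dir→north)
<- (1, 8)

-> sense(dir→west)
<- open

-> push(x→west)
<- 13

-> move(dir→west)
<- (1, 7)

-> sense(dir→west)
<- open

-> push(x→west)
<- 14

-> move(dir→west)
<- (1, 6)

-> sense(dir→west)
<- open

-> push(x→west)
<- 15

-> move(dir→west)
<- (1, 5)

-> sense(dir→west)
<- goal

-> move(dir→west)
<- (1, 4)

Answer: (1, 4)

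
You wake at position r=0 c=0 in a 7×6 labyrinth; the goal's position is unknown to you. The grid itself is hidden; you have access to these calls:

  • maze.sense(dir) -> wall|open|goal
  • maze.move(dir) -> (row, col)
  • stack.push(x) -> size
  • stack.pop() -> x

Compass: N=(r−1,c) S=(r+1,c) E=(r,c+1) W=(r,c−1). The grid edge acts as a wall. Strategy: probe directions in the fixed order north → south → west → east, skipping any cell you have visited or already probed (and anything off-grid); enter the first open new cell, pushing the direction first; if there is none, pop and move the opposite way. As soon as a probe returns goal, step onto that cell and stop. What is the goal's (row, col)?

==> maze.sense(dir: south)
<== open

==> stack.push(x: south)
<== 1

==> maze.move(dir: south)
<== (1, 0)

==> maze.sense(dir: south)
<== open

==> stack.push(x: south)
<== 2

==> maze.move(dir: south)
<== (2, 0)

==> maze.sense(dir: south)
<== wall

==> maze.sense(dir: east)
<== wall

==> stack.pop()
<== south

==> maze.move(dir: north)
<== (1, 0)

==> maze.sense(dir: east)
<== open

==> stack.push(x: east)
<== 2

==> maze.move(dir: east)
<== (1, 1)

==> maze.sense(dir: north)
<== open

==> stack.push(x: north)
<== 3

==> maze.move(dir: north)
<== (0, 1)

==> maze.sense(dir: east)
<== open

==> stack.push(x: east)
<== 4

==> maze.move(dir: east)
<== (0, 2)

==> maze.sense(dir: south)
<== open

==> stack.push(x: south)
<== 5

==> maze.move(dir: south)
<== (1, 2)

==> maze.sense(dir: south)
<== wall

==> maze.sense(dir: east)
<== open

==> stack.push(x: east)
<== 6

==> maze.move(dir: east)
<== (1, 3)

==> maze.sense(dir: north)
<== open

==> stack.push(x: north)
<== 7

==> maze.move(dir: north)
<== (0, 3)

==> maze.sense(dir: east)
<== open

==> stack.push(x: east)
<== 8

==> maze.move(dir: east)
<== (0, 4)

==> maze.sense(dir: south)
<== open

==> stack.push(x: south)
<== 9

==> maze.move(dir: south)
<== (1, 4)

==> maze.sense(dir: south)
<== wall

==> maze.sense(dir: east)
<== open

==> stack.push(x: east)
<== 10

==> maze.move(dir: east)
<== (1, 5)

==> maze.sense(dir: north)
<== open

==> stack.push(x: north)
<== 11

==> maze.move(dir: north)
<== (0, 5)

==> stack.pop()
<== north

==> maze.move(dir: south)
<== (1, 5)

==> maze.sense(dir: south)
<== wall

==> stack.pop()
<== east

==> maze.move(dir: west)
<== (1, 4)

==> stack.pop()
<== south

==> maze.move(dir: north)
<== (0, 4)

==> stack.pop()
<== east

==> maze.move(dir: west)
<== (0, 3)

==> stack.pop()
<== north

==> maze.move(dir: south)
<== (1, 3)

==> maze.sense(dir: south)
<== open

==> stack.push(x: south)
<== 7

==> maze.move(dir: south)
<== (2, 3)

==> maze.sense(dir: south)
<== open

==> stack.push(x: south)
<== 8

==> maze.move(dir: south)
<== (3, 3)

==> maze.sense(dir: south)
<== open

==> stack.push(x: south)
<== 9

==> maze.move(dir: south)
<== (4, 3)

==> maze.sense(dir: south)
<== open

==> stack.push(x: south)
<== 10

==> maze.move(dir: south)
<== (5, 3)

==> maze.sense(dir: south)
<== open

==> stack.push(x: south)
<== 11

==> maze.move(dir: south)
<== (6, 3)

==> maze.sense(dir: west)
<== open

==> stack.push(x: west)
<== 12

==> maze.move(dir: west)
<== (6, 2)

==> maze.sense(dir: north)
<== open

==> stack.push(x: north)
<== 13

==> maze.move(dir: north)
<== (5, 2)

==> maze.sense(dir: north)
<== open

==> stack.push(x: north)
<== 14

==> maze.move(dir: north)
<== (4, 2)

==> maze.sense(dir: north)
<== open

==> stack.push(x: north)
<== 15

==> maze.move(dir: north)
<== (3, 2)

==> maze.sense(dir: west)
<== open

==> stack.push(x: west)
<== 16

==> maze.move(dir: west)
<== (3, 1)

==> maze.sense(dir: south)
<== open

==> stack.push(x: south)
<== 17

==> maze.move(dir: south)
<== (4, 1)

==> maze.sense(dir: south)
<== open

==> stack.push(x: south)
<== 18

==> maze.move(dir: south)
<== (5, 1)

==> maze.sense(dir: south)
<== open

==> stack.push(x: south)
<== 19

==> maze.move(dir: south)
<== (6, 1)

==> maze.sense(dir: west)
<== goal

==> maze.move(dir: west)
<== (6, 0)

Answer: (6, 0)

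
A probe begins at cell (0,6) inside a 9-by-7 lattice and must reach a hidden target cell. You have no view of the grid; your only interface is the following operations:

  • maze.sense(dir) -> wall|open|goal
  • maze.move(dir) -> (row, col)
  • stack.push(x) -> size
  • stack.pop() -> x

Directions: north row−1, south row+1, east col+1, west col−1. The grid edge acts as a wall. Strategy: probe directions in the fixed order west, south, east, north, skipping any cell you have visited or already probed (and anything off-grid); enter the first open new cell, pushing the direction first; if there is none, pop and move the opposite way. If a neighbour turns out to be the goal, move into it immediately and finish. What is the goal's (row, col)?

I try maze.sense with dir=west, : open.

Calling stack.push with x=west, which returns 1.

Calling maze.move with dir=west, → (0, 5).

I use maze.sense with dir=west, and get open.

Next I call stack.push with x=west, — result: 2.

Calling maze.move with dir=west, giving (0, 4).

Next I call maze.sense with dir=west, — result: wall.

I run maze.sense with dir=south, giving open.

I use stack.push with x=south, — result: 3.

Now I run maze.move with dir=south, → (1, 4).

I invoke maze.sense with dir=west, : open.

Using stack.push with x=west, which returns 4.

I run maze.move with dir=west, which returns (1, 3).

Next I call maze.sense with dir=west, which returns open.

Then stack.push with x=west, which returns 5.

Now I run maze.move with dir=west, and get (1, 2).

Invoking maze.sense with dir=west, and see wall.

Calling maze.sense with dir=south, → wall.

I run maze.sense with dir=north, giving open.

Now I run stack.push with x=north, yielding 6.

Next I call maze.move with dir=north, yielding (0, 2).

Using maze.sense with dir=west, giving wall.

Next I call stack.pop, which returns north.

Now I run maze.move with dir=south, and observe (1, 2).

I use stack.pop, and see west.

I run maze.move with dir=east, — result: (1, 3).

I use maze.sense with dir=south, → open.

Then stack.push with x=south, and see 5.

Now I run maze.move with dir=south, giving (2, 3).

I call maze.sense with dir=south, → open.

Next I call stack.push with x=south, — result: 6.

I run maze.move with dir=south, yielding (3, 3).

I use maze.sense with dir=west, and observe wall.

Using maze.sense with dir=south, — result: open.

Invoking stack.push with x=south, giving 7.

Using maze.move with dir=south, → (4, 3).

I run maze.sense with dir=west, and get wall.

I invoke maze.sense with dir=south, → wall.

Then maze.sense with dir=east, : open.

Next I call stack.push with x=east, : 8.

I call maze.move with dir=east, — result: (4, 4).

Now I run maze.sense with dir=south, and observe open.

Next I call stack.push with x=south, yielding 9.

Invoking maze.move with dir=south, giving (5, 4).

Then maze.sense with dir=south, yielding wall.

Now I run maze.sense with dir=east, and get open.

Next I call stack.push with x=east, giving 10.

I use maze.move with dir=east, which returns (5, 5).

Calling maze.sense with dir=south, and see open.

Then stack.push with x=south, giving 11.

I use maze.move with dir=south, and see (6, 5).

I try maze.sense with dir=south, giving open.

Then stack.push with x=south, giving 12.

Invoking maze.move with dir=south, yielding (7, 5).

Using maze.sense with dir=west, and get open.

I use stack.push with x=west, yielding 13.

Then maze.move with dir=west, which returns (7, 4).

Invoking maze.sense with dir=west, yielding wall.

Invoking maze.sense with dir=south, → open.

Next I call stack.push with x=south, : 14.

I invoke maze.move with dir=south, and observe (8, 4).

I invoke maze.sense with dir=west, : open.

I invoke stack.push with x=west, and get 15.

I run maze.move with dir=west, and see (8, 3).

Now I run maze.sense with dir=west, → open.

I run stack.push with x=west, : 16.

Next I call maze.move with dir=west, which returns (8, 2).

I run maze.sense with dir=west, → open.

Invoking stack.push with x=west, and see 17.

Next I call maze.move with dir=west, giving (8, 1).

Using maze.sense with dir=west, and observe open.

I try stack.push with x=west, giving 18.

Then maze.move with dir=west, yielding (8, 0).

I invoke maze.sense with dir=north, and see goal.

I call maze.move with dir=north, — result: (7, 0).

Answer: (7, 0)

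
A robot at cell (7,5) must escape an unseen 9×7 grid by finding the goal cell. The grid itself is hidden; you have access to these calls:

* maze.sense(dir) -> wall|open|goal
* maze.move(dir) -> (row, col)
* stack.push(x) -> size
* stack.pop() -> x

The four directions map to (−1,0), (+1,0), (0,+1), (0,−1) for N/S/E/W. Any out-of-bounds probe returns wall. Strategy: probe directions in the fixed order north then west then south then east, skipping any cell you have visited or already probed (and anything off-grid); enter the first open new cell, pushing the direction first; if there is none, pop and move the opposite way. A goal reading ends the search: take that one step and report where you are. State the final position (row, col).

→ maze.sense(dir=north)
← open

→ stack.push(x=north)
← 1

→ maze.move(dir=north)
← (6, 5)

→ maze.sense(dir=north)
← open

→ stack.push(x=north)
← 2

→ maze.move(dir=north)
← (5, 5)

→ maze.sense(dir=north)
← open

→ stack.push(x=north)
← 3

→ maze.move(dir=north)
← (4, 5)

→ maze.sense(dir=north)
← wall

→ maze.sense(dir=west)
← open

→ stack.push(x=west)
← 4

→ maze.move(dir=west)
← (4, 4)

→ maze.sense(dir=north)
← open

→ stack.push(x=north)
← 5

→ maze.move(dir=north)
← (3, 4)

→ maze.sense(dir=north)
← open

→ stack.push(x=north)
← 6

→ maze.move(dir=north)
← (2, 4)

→ maze.sense(dir=north)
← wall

→ maze.sense(dir=west)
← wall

→ maze.sense(dir=east)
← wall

→ stack.pop()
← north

→ maze.move(dir=south)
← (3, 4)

→ maze.sense(dir=west)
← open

→ stack.push(x=west)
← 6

→ maze.move(dir=west)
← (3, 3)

→ maze.sense(dir=west)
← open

→ stack.push(x=west)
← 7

→ maze.move(dir=west)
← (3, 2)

→ maze.sense(dir=north)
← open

→ stack.push(x=north)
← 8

→ maze.move(dir=north)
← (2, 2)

→ maze.sense(dir=north)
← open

→ stack.push(x=north)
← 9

→ maze.move(dir=north)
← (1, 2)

→ maze.sense(dir=north)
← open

→ stack.push(x=north)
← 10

→ maze.move(dir=north)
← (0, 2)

→ maze.sense(dir=west)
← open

→ stack.push(x=west)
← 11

→ maze.move(dir=west)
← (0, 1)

→ maze.sense(dir=west)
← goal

→ maze.move(dir=west)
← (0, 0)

Answer: (0, 0)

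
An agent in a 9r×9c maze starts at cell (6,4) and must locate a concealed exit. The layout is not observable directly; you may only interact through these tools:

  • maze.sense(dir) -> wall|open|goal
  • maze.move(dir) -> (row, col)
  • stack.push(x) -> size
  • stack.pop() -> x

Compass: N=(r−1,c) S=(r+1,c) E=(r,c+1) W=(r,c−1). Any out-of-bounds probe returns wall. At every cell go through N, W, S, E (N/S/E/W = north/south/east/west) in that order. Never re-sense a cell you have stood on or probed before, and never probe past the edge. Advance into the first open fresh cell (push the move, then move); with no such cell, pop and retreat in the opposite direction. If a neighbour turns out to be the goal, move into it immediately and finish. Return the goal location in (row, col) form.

>>> maze.sense dir→north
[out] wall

>>> maze.sense dir→west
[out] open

>>> stack.push x→west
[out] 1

>>> maze.move dir→west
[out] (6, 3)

>>> maze.sense dir→north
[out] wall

>>> maze.sense dir→west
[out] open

>>> stack.push x→west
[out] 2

>>> maze.move dir→west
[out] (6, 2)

>>> maze.sense dir→north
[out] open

>>> stack.push x→north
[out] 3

>>> maze.move dir→north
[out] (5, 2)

>>> maze.sense dir→north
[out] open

>>> stack.push x→north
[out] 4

>>> maze.move dir→north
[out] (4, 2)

>>> maze.sense dir→north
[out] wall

>>> maze.sense dir→west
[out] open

>>> stack.push x→west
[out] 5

>>> maze.move dir→west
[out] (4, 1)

>>> maze.sense dir→north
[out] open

>>> stack.push x→north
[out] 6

>>> maze.move dir→north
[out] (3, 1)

>>> maze.sense dir→north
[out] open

>>> stack.push x→north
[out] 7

>>> maze.move dir→north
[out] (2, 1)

>>> maze.sense dir→north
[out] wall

>>> maze.sense dir→west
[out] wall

>>> maze.sense dir→east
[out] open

>>> stack.push x→east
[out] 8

>>> maze.move dir→east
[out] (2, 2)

>>> maze.sense dir→north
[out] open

>>> stack.push x→north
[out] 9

>>> maze.move dir→north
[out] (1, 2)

>>> maze.sense dir→north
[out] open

>>> stack.push x→north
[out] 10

>>> maze.move dir→north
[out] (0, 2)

>>> maze.sense dir→west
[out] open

>>> stack.push x→west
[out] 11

>>> maze.move dir→west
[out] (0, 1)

>>> maze.sense dir→west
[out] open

>>> stack.push x→west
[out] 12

>>> maze.move dir→west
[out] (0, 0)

>>> maze.sense dir→south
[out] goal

>>> maze.move dir→south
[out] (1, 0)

Answer: (1, 0)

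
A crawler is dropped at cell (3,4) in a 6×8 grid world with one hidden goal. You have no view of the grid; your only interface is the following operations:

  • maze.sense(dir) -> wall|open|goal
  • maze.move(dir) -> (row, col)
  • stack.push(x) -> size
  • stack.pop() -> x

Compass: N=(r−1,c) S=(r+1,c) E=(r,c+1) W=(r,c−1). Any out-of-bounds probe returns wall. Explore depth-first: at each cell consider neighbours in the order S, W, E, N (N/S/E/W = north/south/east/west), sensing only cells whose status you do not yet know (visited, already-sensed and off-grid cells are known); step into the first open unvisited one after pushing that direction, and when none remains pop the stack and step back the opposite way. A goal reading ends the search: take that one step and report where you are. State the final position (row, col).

% sense dir='south'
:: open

% push x='south'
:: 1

% move dir='south'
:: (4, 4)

% sense dir='south'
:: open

% push x='south'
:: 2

% move dir='south'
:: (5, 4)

% sense dir='west'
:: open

% push x='west'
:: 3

% move dir='west'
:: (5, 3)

% sense dir='west'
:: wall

% sense dir='north'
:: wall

% pop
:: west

% move dir='east'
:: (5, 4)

% sense dir='east'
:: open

% push x='east'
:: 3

% move dir='east'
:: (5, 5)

% sense dir='east'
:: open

% push x='east'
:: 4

% move dir='east'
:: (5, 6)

% sense dir='east'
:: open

% push x='east'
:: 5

% move dir='east'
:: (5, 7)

% sense dir='north'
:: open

% push x='north'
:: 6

% move dir='north'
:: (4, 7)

% sense dir='west'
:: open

% push x='west'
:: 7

% move dir='west'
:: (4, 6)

% sense dir='west'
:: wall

% sense dir='north'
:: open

% push x='north'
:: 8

% move dir='north'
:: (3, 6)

% sense dir='west'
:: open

% push x='west'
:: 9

% move dir='west'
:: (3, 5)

% sense dir='north'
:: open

% push x='north'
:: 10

% move dir='north'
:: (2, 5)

% sense dir='west'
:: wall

% sense dir='east'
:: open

% push x='east'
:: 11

% move dir='east'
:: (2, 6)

% sense dir='east'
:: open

% push x='east'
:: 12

% move dir='east'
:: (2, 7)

% sense dir='south'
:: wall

% sense dir='north'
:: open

% push x='north'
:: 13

% move dir='north'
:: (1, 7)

% sense dir='west'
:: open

% push x='west'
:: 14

% move dir='west'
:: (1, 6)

% sense dir='west'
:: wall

% sense dir='north'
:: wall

% pop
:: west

% move dir='east'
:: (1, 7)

% sense dir='north'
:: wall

% pop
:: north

% move dir='south'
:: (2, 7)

% pop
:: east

% move dir='west'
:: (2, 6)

% pop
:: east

% move dir='west'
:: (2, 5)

% pop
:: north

% move dir='south'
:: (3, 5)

% pop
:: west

% move dir='east'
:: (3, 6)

% pop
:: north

% move dir='south'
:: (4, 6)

% pop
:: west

% move dir='east'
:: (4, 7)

% pop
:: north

% move dir='south'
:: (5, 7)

% pop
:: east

% move dir='west'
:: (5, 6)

% pop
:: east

% move dir='west'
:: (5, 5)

% pop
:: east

% move dir='west'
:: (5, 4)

% pop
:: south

% move dir='north'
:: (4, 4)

% pop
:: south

% move dir='north'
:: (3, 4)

% sense dir='west'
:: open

% push x='west'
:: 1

% move dir='west'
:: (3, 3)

% sense dir='west'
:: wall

% sense dir='north'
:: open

% push x='north'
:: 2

% move dir='north'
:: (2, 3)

% sense dir='west'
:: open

% push x='west'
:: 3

% move dir='west'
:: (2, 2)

% sense dir='west'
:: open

% push x='west'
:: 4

% move dir='west'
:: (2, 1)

% sense dir='south'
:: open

% push x='south'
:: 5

% move dir='south'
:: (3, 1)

% sense dir='south'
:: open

% push x='south'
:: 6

% move dir='south'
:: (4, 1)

% sense dir='south'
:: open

% push x='south'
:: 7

% move dir='south'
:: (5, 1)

% sense dir='west'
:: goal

% move dir='west'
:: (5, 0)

Answer: (5, 0)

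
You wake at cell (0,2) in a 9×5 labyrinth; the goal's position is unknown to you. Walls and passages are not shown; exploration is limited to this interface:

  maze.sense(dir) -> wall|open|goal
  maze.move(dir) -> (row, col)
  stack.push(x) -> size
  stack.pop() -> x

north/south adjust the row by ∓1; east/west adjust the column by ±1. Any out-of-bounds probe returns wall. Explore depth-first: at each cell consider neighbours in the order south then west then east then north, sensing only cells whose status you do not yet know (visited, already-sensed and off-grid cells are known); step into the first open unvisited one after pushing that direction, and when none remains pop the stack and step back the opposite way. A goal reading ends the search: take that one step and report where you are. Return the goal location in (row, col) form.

Act: sense[south]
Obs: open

Act: push[south]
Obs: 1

Act: move[south]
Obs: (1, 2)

Act: sense[south]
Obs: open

Act: push[south]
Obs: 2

Act: move[south]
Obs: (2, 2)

Act: sense[south]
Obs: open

Act: push[south]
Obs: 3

Act: move[south]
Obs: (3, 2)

Act: sense[south]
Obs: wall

Act: sense[west]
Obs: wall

Act: sense[east]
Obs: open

Act: push[east]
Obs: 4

Act: move[east]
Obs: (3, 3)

Act: sense[south]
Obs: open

Act: push[south]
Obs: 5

Act: move[south]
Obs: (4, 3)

Act: sense[south]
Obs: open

Act: push[south]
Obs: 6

Act: move[south]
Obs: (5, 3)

Act: sense[south]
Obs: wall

Act: sense[west]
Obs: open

Act: push[west]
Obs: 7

Act: move[west]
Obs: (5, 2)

Act: sense[south]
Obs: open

Act: push[south]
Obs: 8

Act: move[south]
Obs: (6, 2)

Act: sense[south]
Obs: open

Act: push[south]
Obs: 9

Act: move[south]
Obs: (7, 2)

Act: sense[south]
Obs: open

Act: push[south]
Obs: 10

Act: move[south]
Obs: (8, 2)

Act: sense[west]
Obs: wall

Act: sense[east]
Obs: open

Act: push[east]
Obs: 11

Act: move[east]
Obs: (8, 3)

Act: sense[east]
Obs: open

Act: push[east]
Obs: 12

Act: move[east]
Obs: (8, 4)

Act: sense[north]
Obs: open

Act: push[north]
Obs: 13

Act: move[north]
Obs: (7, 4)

Act: sense[west]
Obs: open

Act: push[west]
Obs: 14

Act: move[west]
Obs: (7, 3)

Act: pop[]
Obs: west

Act: move[east]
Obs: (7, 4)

Act: sense[north]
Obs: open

Act: push[north]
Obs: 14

Act: move[north]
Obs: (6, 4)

Act: sense[north]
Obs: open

Act: push[north]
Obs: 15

Act: move[north]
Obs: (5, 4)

Act: sense[north]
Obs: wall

Act: pop[]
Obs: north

Act: move[south]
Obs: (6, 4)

Act: pop[]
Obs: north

Act: move[south]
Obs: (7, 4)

Act: pop[]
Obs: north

Act: move[south]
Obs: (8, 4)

Act: pop[]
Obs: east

Act: move[west]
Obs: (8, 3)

Act: pop[]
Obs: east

Act: move[west]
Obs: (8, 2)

Act: pop[]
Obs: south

Act: move[north]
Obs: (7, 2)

Act: sense[west]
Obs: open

Act: push[west]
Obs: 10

Act: move[west]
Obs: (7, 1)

Act: sense[west]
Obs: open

Act: push[west]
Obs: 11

Act: move[west]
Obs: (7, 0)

Act: sense[south]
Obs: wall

Act: sense[north]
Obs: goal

Act: move[north]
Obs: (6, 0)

Answer: (6, 0)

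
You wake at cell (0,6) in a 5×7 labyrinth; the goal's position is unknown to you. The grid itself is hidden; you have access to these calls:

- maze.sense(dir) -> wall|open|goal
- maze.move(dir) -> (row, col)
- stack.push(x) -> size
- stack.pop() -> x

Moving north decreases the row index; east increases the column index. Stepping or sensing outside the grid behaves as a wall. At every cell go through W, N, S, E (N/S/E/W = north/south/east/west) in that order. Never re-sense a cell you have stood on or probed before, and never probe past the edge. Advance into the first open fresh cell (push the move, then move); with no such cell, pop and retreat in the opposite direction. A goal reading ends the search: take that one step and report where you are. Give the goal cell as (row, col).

CALL sense[dir→west]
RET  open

CALL push[x→west]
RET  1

CALL move[dir→west]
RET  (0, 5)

CALL sense[dir→west]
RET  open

CALL push[x→west]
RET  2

CALL move[dir→west]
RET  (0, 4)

CALL sense[dir→west]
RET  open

CALL push[x→west]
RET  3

CALL move[dir→west]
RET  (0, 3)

CALL sense[dir→west]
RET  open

CALL push[x→west]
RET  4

CALL move[dir→west]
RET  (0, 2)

CALL sense[dir→west]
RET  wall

CALL sense[dir→south]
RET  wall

CALL pop[]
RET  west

CALL move[dir→east]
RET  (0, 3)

CALL sense[dir→south]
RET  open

CALL push[x→south]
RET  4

CALL move[dir→south]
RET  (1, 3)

CALL sense[dir→south]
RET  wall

CALL sense[dir→east]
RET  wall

CALL pop[]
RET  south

CALL move[dir→north]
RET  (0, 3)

CALL pop[]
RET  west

CALL move[dir→east]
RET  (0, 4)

CALL pop[]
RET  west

CALL move[dir→east]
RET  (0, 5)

CALL sense[dir→south]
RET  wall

CALL pop[]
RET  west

CALL move[dir→east]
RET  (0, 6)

CALL sense[dir→south]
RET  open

CALL push[x→south]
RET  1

CALL move[dir→south]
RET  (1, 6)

CALL sense[dir→south]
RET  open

CALL push[x→south]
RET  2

CALL move[dir→south]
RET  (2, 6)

CALL sense[dir→west]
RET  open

CALL push[x→west]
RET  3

CALL move[dir→west]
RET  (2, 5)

CALL sense[dir→west]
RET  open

CALL push[x→west]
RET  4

CALL move[dir→west]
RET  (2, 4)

CALL sense[dir→south]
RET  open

CALL push[x→south]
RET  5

CALL move[dir→south]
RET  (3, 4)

CALL sense[dir→west]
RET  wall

CALL sense[dir→south]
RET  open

CALL push[x→south]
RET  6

CALL move[dir→south]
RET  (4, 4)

CALL sense[dir→west]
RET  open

CALL push[x→west]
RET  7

CALL move[dir→west]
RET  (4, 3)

CALL sense[dir→west]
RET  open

CALL push[x→west]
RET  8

CALL move[dir→west]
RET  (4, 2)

CALL sense[dir→west]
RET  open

CALL push[x→west]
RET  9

CALL move[dir→west]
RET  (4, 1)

CALL sense[dir→west]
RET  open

CALL push[x→west]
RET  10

CALL move[dir→west]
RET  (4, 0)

CALL sense[dir→north]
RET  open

CALL push[x→north]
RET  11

CALL move[dir→north]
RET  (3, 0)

CALL sense[dir→north]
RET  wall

CALL sense[dir→east]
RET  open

CALL push[x→east]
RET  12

CALL move[dir→east]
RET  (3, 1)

CALL sense[dir→north]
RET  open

CALL push[x→north]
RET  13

CALL move[dir→north]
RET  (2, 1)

CALL sense[dir→north]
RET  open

CALL push[x→north]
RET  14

CALL move[dir→north]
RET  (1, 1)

CALL sense[dir→west]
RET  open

CALL push[x→west]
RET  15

CALL move[dir→west]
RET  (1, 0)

CALL sense[dir→north]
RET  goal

CALL move[dir→north]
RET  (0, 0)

Answer: (0, 0)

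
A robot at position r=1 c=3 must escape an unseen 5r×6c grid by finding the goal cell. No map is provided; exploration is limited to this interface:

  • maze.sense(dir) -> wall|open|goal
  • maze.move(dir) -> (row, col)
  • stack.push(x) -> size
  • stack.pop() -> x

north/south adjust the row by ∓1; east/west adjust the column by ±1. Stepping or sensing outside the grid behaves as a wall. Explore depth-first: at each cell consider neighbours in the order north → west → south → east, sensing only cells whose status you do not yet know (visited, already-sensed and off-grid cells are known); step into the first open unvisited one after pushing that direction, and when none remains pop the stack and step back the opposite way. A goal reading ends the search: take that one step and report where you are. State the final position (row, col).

·→ maze.sense(dir=north)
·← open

·→ stack.push(x=north)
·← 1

·→ maze.move(dir=north)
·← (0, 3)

·→ maze.sense(dir=west)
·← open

·→ stack.push(x=west)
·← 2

·→ maze.move(dir=west)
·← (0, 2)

·→ maze.sense(dir=west)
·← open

·→ stack.push(x=west)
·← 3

·→ maze.move(dir=west)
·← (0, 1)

·→ maze.sense(dir=west)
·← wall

·→ maze.sense(dir=south)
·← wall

·→ stack.pop()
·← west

·→ maze.move(dir=east)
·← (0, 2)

·→ maze.sense(dir=south)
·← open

·→ stack.push(x=south)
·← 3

·→ maze.move(dir=south)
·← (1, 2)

·→ maze.sense(dir=south)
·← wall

·→ stack.pop()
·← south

·→ maze.move(dir=north)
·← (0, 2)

·→ stack.pop()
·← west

·→ maze.move(dir=east)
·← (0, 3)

·→ maze.sense(dir=east)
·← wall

·→ stack.pop()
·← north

·→ maze.move(dir=south)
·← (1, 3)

·→ maze.sense(dir=south)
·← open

·→ stack.push(x=south)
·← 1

·→ maze.move(dir=south)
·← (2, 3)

·→ maze.sense(dir=south)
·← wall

·→ maze.sense(dir=east)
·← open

·→ stack.push(x=east)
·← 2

·→ maze.move(dir=east)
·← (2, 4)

·→ maze.sense(dir=north)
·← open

·→ stack.push(x=north)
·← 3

·→ maze.move(dir=north)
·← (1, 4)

·→ maze.sense(dir=east)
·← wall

·→ stack.pop()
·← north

·→ maze.move(dir=south)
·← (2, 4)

·→ maze.sense(dir=south)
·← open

·→ stack.push(x=south)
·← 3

·→ maze.move(dir=south)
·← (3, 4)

·→ maze.sense(dir=south)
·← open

·→ stack.push(x=south)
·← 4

·→ maze.move(dir=south)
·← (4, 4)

·→ maze.sense(dir=west)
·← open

·→ stack.push(x=west)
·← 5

·→ maze.move(dir=west)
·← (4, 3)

·→ maze.sense(dir=west)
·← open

·→ stack.push(x=west)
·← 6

·→ maze.move(dir=west)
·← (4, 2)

·→ maze.sense(dir=north)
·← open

·→ stack.push(x=north)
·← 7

·→ maze.move(dir=north)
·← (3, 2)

·→ maze.sense(dir=west)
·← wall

·→ stack.pop()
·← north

·→ maze.move(dir=south)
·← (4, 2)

·→ maze.sense(dir=west)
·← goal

·→ maze.move(dir=west)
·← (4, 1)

Answer: (4, 1)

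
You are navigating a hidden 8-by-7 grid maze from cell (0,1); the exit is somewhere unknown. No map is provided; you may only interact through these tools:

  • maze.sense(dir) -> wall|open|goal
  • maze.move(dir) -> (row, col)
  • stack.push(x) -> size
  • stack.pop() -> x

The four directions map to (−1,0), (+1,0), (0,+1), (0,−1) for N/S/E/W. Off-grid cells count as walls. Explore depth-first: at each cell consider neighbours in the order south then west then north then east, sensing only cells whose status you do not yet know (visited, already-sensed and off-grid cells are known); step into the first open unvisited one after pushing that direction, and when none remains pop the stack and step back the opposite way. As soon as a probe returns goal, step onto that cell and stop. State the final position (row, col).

> maze.sense dir→south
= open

> stack.push x→south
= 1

> maze.move dir→south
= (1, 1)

> maze.sense dir→south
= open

> stack.push x→south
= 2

> maze.move dir→south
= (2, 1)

> maze.sense dir→south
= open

> stack.push x→south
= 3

> maze.move dir→south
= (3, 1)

> maze.sense dir→south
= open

> stack.push x→south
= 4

> maze.move dir→south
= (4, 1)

> maze.sense dir→south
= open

> stack.push x→south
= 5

> maze.move dir→south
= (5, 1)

> maze.sense dir→south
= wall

> maze.sense dir→west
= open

> stack.push x→west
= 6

> maze.move dir→west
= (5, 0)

> maze.sense dir→south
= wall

> maze.sense dir→north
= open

> stack.push x→north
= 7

> maze.move dir→north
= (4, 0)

> maze.sense dir→north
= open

> stack.push x→north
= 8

> maze.move dir→north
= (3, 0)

> maze.sense dir→north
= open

> stack.push x→north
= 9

> maze.move dir→north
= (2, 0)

> maze.sense dir→north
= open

> stack.push x→north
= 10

> maze.move dir→north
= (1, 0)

> maze.sense dir→north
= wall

> stack.pop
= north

> maze.move dir→south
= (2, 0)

> stack.pop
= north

> maze.move dir→south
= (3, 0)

> stack.pop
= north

> maze.move dir→south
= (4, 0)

> stack.pop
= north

> maze.move dir→south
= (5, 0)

> stack.pop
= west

> maze.move dir→east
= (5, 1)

> maze.sense dir→east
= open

> stack.push x→east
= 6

> maze.move dir→east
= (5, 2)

> maze.sense dir→south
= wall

> maze.sense dir→north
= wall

> maze.sense dir→east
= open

> stack.push x→east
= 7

> maze.move dir→east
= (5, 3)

> maze.sense dir→south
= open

> stack.push x→south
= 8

> maze.move dir→south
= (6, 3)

> maze.sense dir→south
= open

> stack.push x→south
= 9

> maze.move dir→south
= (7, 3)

> maze.sense dir→west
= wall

> maze.sense dir→east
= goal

> maze.move dir→east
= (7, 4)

Answer: (7, 4)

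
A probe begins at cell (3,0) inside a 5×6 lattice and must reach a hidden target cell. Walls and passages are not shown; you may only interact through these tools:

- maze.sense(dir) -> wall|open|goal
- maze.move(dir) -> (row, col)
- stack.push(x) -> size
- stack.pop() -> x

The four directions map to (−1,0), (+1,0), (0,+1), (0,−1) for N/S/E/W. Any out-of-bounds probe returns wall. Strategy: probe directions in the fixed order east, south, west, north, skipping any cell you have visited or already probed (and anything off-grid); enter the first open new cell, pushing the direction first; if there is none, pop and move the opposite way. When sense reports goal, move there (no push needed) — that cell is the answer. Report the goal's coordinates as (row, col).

I call maze.sense with dir=east, — result: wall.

Calling maze.sense with dir=south, giving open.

I invoke stack.push with x=south, and get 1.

I try maze.move with dir=south, which returns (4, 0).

I invoke maze.sense with dir=east, and observe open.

Calling stack.push with x=east, — result: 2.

Invoking maze.move with dir=east, and get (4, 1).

I try maze.sense with dir=east, yielding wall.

I invoke stack.pop(), — result: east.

I invoke maze.move with dir=west, yielding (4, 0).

I use stack.pop(), and get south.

Calling maze.move with dir=north, which returns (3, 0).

Calling maze.sense with dir=north, yielding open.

Now I run stack.push with x=north, and get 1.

Using maze.move with dir=north, and get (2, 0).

I call maze.sense with dir=east, — result: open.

Invoking stack.push with x=east, and see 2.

Invoking maze.move with dir=east, and observe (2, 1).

I try maze.sense with dir=east, and get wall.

I run maze.sense with dir=north, : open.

Invoking stack.push with x=north, — result: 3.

Calling maze.move with dir=north, and get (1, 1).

I invoke maze.sense with dir=east, and see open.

I invoke stack.push with x=east, : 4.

Now I run maze.move with dir=east, → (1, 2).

Now I run maze.sense with dir=east, giving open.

Next I call stack.push with x=east, — result: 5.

I run maze.move with dir=east, which returns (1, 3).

Next I call maze.sense with dir=east, : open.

I run stack.push with x=east, and observe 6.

I run maze.move with dir=east, and observe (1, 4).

I use maze.sense with dir=east, giving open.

Calling stack.push with x=east, : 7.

I use maze.move with dir=east, yielding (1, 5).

Invoking maze.sense with dir=south, : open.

Next I call stack.push with x=south, which returns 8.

Calling maze.move with dir=south, : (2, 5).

Then maze.sense with dir=south, : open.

I run stack.push with x=south, yielding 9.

Then maze.move with dir=south, — result: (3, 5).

Invoking maze.sense with dir=south, yielding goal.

I invoke maze.move with dir=south, giving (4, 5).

Answer: (4, 5)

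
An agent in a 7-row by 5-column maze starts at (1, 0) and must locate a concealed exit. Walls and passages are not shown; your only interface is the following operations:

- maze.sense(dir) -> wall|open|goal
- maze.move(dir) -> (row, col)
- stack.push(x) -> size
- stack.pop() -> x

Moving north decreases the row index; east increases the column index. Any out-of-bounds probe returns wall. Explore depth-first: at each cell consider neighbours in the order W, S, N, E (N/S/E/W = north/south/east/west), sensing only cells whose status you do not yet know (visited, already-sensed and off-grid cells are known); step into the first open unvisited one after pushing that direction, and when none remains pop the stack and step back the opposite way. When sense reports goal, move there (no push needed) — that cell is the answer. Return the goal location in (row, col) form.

! 1. sense(south) == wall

! 2. sense(north) == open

! 3. push(north) == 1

! 4. move(north) == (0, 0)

! 5. sense(east) == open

! 6. push(east) == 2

! 7. move(east) == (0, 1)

! 8. sense(south) == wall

! 9. sense(east) == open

! 10. push(east) == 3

! 11. move(east) == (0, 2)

! 12. sense(south) == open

! 13. push(south) == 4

! 14. move(south) == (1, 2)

! 15. sense(south) == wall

! 16. sense(east) == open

! 17. push(east) == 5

! 18. move(east) == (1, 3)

! 19. sense(south) == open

! 20. push(south) == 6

! 21. move(south) == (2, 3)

! 22. sense(south) == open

! 23. push(south) == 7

! 24. move(south) == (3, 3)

! 25. sense(west) == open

! 26. push(west) == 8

! 27. move(west) == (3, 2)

! 28. sense(west) == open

! 29. push(west) == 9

! 30. move(west) == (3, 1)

! 31. sense(west) == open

! 32. push(west) == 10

! 33. move(west) == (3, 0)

! 34. sense(south) == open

! 35. push(south) == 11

! 36. move(south) == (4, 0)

! 37. sense(south) == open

! 38. push(south) == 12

! 39. move(south) == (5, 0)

! 40. sense(south) == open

! 41. push(south) == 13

! 42. move(south) == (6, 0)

! 43. sense(east) == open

! 44. push(east) == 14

! 45. move(east) == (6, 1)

! 46. sense(north) == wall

! 47. sense(east) == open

! 48. push(east) == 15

! 49. move(east) == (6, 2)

! 50. sense(north) == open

! 51. push(north) == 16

! 52. move(north) == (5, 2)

! 53. sense(north) == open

! 54. push(north) == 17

! 55. move(north) == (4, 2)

! 56. sense(west) == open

! 57. push(west) == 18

! 58. move(west) == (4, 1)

! 59. pop() == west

! 60. move(east) == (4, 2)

! 61. sense(east) == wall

! 62. pop() == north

! 63. move(south) == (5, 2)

! 64. sense(east) == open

! 65. push(east) == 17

! 66. move(east) == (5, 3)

! 67. sense(south) == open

! 68. push(south) == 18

! 69. move(south) == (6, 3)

! 70. sense(east) == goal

! 71. move(east) == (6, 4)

Answer: (6, 4)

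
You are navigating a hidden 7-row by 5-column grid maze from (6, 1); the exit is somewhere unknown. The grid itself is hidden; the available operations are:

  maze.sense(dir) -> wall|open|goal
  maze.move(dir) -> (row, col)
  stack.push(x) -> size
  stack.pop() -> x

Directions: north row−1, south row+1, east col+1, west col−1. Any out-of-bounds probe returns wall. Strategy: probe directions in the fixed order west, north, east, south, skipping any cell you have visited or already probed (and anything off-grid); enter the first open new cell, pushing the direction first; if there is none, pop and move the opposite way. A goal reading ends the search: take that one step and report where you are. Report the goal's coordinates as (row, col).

Do: sense[dir→west]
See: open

Do: push[x→west]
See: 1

Do: move[dir→west]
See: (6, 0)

Do: sense[dir→north]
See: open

Do: push[x→north]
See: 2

Do: move[dir→north]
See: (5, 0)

Do: sense[dir→north]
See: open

Do: push[x→north]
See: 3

Do: move[dir→north]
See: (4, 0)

Do: sense[dir→north]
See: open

Do: push[x→north]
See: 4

Do: move[dir→north]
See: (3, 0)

Do: sense[dir→north]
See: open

Do: push[x→north]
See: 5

Do: move[dir→north]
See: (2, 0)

Do: sense[dir→north]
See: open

Do: push[x→north]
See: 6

Do: move[dir→north]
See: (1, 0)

Do: sense[dir→north]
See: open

Do: push[x→north]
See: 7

Do: move[dir→north]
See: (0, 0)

Do: sense[dir→east]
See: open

Do: push[x→east]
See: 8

Do: move[dir→east]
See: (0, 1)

Do: sense[dir→east]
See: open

Do: push[x→east]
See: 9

Do: move[dir→east]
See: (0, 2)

Do: sense[dir→east]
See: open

Do: push[x→east]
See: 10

Do: move[dir→east]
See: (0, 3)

Do: sense[dir→east]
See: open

Do: push[x→east]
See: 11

Do: move[dir→east]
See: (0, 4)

Do: sense[dir→south]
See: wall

Do: pop[]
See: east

Do: move[dir→west]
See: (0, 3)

Do: sense[dir→south]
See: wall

Do: pop[]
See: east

Do: move[dir→west]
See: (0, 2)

Do: sense[dir→south]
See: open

Do: push[x→south]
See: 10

Do: move[dir→south]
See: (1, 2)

Do: sense[dir→west]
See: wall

Do: sense[dir→south]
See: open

Do: push[x→south]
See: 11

Do: move[dir→south]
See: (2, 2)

Do: sense[dir→west]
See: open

Do: push[x→west]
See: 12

Do: move[dir→west]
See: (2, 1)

Do: sense[dir→south]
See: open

Do: push[x→south]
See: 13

Do: move[dir→south]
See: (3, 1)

Do: sense[dir→east]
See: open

Do: push[x→east]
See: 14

Do: move[dir→east]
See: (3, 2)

Do: sense[dir→east]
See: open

Do: push[x→east]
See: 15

Do: move[dir→east]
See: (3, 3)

Do: sense[dir→north]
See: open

Do: push[x→north]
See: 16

Do: move[dir→north]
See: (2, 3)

Do: sense[dir→east]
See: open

Do: push[x→east]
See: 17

Do: move[dir→east]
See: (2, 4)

Do: sense[dir→south]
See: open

Do: push[x→south]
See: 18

Do: move[dir→south]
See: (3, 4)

Do: sense[dir→south]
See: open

Do: push[x→south]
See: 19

Do: move[dir→south]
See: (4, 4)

Do: sense[dir→west]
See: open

Do: push[x→west]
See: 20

Do: move[dir→west]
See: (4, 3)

Do: sense[dir→west]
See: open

Do: push[x→west]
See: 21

Do: move[dir→west]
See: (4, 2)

Do: sense[dir→west]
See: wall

Do: sense[dir→south]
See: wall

Do: pop[]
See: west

Do: move[dir→east]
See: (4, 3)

Do: sense[dir→south]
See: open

Do: push[x→south]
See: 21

Do: move[dir→south]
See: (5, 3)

Do: sense[dir→east]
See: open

Do: push[x→east]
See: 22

Do: move[dir→east]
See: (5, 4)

Do: sense[dir→south]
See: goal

Do: move[dir→south]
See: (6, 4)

Answer: (6, 4)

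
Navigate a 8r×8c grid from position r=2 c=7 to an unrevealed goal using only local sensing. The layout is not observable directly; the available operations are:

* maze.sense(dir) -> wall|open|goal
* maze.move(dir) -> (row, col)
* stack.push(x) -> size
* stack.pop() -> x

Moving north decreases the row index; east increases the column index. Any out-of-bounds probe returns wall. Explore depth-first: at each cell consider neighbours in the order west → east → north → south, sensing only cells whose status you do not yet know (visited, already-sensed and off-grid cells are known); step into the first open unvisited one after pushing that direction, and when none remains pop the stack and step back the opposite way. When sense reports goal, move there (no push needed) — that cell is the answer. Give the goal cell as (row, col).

% sense dir='west'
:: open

% push x='west'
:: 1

% move dir='west'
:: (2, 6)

% sense dir='west'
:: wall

% sense dir='north'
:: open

% push x='north'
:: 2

% move dir='north'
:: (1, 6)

% sense dir='west'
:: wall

% sense dir='east'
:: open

% push x='east'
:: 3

% move dir='east'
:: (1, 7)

% sense dir='north'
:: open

% push x='north'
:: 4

% move dir='north'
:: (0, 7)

% sense dir='west'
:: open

% push x='west'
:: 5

% move dir='west'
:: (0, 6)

% sense dir='west'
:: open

% push x='west'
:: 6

% move dir='west'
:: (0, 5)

% sense dir='west'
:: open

% push x='west'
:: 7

% move dir='west'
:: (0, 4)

% sense dir='west'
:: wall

% sense dir='south'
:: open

% push x='south'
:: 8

% move dir='south'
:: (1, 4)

% sense dir='west'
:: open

% push x='west'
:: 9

% move dir='west'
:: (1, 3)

% sense dir='west'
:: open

% push x='west'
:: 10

% move dir='west'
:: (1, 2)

% sense dir='west'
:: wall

% sense dir='north'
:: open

% push x='north'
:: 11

% move dir='north'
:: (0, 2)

% sense dir='west'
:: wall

% pop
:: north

% move dir='south'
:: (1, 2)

% sense dir='south'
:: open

% push x='south'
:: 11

% move dir='south'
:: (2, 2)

% sense dir='west'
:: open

% push x='west'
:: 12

% move dir='west'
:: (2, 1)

% sense dir='west'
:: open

% push x='west'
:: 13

% move dir='west'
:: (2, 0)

% sense dir='north'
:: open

% push x='north'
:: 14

% move dir='north'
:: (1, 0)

% sense dir='north'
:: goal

% move dir='north'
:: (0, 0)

Answer: (0, 0)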